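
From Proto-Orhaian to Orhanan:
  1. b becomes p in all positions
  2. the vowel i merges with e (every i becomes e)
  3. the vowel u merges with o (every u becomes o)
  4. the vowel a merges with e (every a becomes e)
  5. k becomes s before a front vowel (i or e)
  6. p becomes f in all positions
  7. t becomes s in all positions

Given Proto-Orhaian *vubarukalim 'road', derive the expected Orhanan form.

voferoselem

Orhanan: start from *vubarukalim.
  rule 1 (unconditioned shift): vubarukalim → vuparukalim
  rule 2 (vowel merger): vuparukalim → vuparukalem
  rule 3 (vowel merger): vuparukalem → voparokalem
  rule 4 (vowel merger): voparokalem → voperokelem
  rule 5 (palatalisation): voperokelem → voperoselem
  rule 6 (unconditioned shift): voperoselem → voferoselem
  rule 7: no change — voferoselem
  ⇒ Orhanan voferoselem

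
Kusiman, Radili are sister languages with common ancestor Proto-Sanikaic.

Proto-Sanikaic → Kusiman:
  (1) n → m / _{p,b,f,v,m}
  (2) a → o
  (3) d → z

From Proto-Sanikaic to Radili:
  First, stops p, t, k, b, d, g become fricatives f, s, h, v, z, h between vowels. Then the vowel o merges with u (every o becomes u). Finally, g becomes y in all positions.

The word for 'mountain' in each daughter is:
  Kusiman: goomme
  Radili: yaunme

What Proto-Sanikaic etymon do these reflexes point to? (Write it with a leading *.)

Position 3: Kusiman has o, Radili has u. Taking the neighbouring segments as reconstructed: Kusiman o could go back to *a or *o; Radili u could go back to *o or *u — the one source consistent with every daughter is *o.
Position 4: Kusiman has m, Radili has n. Radili preserves n here (none of its changes turn any other segment into n), so the proto-segment is *n.
This points to *gaonme. Verify forward in each daughter:
Kusiman: start from *gaonme.
  rule 1 (nasal place assimilation): gaonme → gaomme
  rule 2 (vowel merger): gaomme → goomme
  rule 3: no change — goomme
  ⇒ Kusiman goomme
Radili: *gaonme
  gaonme (rule 1 does not apply)
  gaonme → gaunme   [vowel merger]
  gaunme → yaunme   [unconditioned shift]
  giving Radili yaunme.
Only *gaonme yields all of Kusiman goomme, Radili yaunme.

*gaonme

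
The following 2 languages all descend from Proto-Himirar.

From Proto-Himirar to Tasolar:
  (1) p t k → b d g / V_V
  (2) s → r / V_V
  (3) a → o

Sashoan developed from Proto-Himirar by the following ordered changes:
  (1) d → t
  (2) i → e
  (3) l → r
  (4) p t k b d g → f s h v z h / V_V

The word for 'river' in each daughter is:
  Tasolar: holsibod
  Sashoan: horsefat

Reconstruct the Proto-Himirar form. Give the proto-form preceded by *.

Position 7: Tasolar has o, Sashoan has a. Sashoan preserves a here (none of its changes turn any other segment into a), so the proto-segment is *a.
Position 8: Tasolar has d, Sashoan has t. Taking the neighbouring segments as reconstructed: Tasolar d can only go back to *d; Sashoan t could go back to *t or *d — the one source consistent with every daughter is *d.
Position 5: Tasolar has i, Sashoan has e. Tasolar preserves i here (none of its changes turn any other segment into i), so the proto-segment is *i.
This points to *holsipad. Verify forward in each daughter:
Tasolar: *holsipad > holsibad > holsibod  (by intervocalic voicing, vowel merger)
Sashoan: *holsipad
  holsipad → holsipat   [unconditioned shift]
  holsipat → holsepat   [vowel merger]
  holsepat → horsepat   [unconditioned shift]
  horsepat → horsefat   [intervocalic lenition]
  giving Sashoan horsefat.
Only *holsipad yields all of Tasolar holsibod, Sashoan horsefat.

*holsipad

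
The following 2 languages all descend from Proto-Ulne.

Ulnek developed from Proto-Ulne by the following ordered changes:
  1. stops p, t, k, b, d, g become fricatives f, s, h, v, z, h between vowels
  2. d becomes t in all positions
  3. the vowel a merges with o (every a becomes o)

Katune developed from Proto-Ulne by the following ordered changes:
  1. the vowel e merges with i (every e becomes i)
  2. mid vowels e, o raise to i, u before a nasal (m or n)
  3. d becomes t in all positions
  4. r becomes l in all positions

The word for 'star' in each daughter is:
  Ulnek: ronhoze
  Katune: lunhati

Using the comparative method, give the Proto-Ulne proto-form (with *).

Position 1: Ulnek has r, Katune has l. Ulnek preserves r here (none of its changes turn any other segment into r), so the proto-segment is *r.
Position 7: Ulnek has e, Katune has i. Ulnek preserves e here (none of its changes turn any other segment into e), so the proto-segment is *e.
Continuing position by position gives *ronhade; check it forward:
Ulnek: *ronhade
  ronhade → ronhaze   [intervocalic lenition]
  ronhaze (rule 2 does not apply)
  ronhaze → ronhoze   [vowel merger]
  giving Ulnek ronhoze.
Katune: *ronhade
  ronhade → ronhadi   [vowel merger]
  ronhadi → runhadi   [pre-nasal raising]
  runhadi → runhati   [unconditioned shift]
  runhati → lunhati   [unconditioned shift]
  giving Katune lunhati.
No other proto-form is consistent with every reflex, so the reconstruction is *ronhade.

*ronhade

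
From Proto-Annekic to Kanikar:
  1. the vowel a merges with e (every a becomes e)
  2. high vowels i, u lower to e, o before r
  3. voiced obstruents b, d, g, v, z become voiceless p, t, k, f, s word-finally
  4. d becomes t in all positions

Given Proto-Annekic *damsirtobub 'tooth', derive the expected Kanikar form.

Kanikar: *damsirtobub > demsirtobub > demsertobub > demsertobup > temsertobup  (by vowel merger, pre-rhotic lowering, final devoicing, unconditioned shift)

temsertobup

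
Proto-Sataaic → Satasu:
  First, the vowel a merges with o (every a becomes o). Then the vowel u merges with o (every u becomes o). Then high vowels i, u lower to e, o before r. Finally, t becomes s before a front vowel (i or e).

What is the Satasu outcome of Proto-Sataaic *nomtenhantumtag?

Satasu: *nomtenhantumtag
  nomtenhantumtag → nomtenhontumtog   [vowel merger]
  nomtenhontumtog → nomtenhontomtog   [vowel merger]
  nomtenhontomtog (rule 3 does not apply)
  nomtenhontomtog → nomsenhontomtog   [palatalisation]
  giving Satasu nomsenhontomtog.

nomsenhontomtog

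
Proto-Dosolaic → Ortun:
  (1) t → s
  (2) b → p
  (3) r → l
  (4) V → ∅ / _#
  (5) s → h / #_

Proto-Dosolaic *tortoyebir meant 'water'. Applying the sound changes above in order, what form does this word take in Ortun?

holsoyepil

Ortun: start from *tortoyebir.
  rule 1 (unconditioned shift): tortoyebir → sorsoyebir
  rule 2 (unconditioned shift): sorsoyebir → sorsoyepir
  rule 3 (unconditioned shift): sorsoyepir → solsoyepil
  rule 4: no change — solsoyepil
  rule 5 (debuccalisation): solsoyepil → holsoyepil
  ⇒ Ortun holsoyepil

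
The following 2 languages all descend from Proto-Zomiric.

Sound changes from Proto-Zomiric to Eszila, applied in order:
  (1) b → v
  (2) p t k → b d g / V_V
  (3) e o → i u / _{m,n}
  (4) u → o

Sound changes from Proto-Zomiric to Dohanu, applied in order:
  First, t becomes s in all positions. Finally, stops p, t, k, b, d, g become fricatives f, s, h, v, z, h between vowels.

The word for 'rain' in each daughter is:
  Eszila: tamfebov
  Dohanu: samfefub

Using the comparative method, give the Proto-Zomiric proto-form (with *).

*tamfepub

Position 6: Eszila has b, Dohanu has f. In Eszila, b can only continue *p, so the proto-segment is *p.
Position 8: Eszila has v, Dohanu has b. Dohanu preserves b here (none of its changes turn any other segment into b), so the proto-segment is *b.
Continuing position by position gives *tamfepub; check it forward:
Eszila: *tamfepub > tamfepuv > tamfebuv > tamfebov  (by unconditioned shift, intervocalic voicing, vowel merger)
Dohanu: *tamfepub > samfepub > samfefub  (by unconditioned shift, intervocalic lenition)
Only *tamfepub yields all of Eszila tamfebov, Dohanu samfefub.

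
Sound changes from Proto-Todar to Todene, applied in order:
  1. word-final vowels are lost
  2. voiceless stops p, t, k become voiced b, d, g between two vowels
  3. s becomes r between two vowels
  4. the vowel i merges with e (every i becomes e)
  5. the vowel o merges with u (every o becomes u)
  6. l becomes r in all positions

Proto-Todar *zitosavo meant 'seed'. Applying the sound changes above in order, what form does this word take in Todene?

zedurav

Todene: *zitosavo > zitosav > zidosav > zidorav > zedorav > zedurav  (by apocope, intervocalic voicing, rhotacism, vowel merger, vowel merger)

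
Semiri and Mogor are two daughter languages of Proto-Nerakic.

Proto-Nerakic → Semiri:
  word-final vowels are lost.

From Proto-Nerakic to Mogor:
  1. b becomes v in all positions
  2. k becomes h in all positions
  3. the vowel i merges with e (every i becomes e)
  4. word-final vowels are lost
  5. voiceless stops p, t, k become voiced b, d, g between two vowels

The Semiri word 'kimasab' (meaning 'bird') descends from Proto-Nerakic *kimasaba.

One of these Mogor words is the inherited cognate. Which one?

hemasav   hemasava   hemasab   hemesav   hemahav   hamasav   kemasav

hemasav

Mogor: start from *kimasaba.
  rule 1 (unconditioned shift): kimasaba → kimasava
  rule 2 (unconditioned shift): kimasava → himasava
  rule 3 (vowel merger): himasava → hemasava
  rule 4 (apocope): hemasava → hemasav
  rule 5: no change — hemasav
  ⇒ Mogor hemasav
Only 'hemasav' matches the regular Mogor development of *kimasaba.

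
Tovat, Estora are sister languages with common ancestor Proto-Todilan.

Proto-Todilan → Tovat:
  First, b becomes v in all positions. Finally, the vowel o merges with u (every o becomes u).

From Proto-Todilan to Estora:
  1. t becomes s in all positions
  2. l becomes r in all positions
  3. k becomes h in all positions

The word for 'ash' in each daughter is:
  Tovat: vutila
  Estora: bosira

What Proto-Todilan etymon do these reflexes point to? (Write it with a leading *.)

Position 5: Tovat has l, Estora has r. Tovat preserves l here (none of its changes turn any other segment into l), so the proto-segment is *l.
Position 3: Tovat has t, Estora has s. Tovat preserves t here (none of its changes turn any other segment into t), so the proto-segment is *t.
Position 1: Tovat has v, Estora has b. Estora preserves b here (none of its changes turn any other segment into b), so the proto-segment is *b.
Continuing position by position gives *botila; check it forward:
Tovat: *botila
  botila → votila   [unconditioned shift]
  votila → vutila   [vowel merger]
  giving Tovat vutila.
Estora: start from *botila.
  rule 1 (unconditioned shift): botila → bosila
  rule 2 (unconditioned shift): bosila → bosira
  rule 3: no change — bosira
  ⇒ Estora bosira
Only *botila yields all of Tovat vutila, Estora bosira.

*botila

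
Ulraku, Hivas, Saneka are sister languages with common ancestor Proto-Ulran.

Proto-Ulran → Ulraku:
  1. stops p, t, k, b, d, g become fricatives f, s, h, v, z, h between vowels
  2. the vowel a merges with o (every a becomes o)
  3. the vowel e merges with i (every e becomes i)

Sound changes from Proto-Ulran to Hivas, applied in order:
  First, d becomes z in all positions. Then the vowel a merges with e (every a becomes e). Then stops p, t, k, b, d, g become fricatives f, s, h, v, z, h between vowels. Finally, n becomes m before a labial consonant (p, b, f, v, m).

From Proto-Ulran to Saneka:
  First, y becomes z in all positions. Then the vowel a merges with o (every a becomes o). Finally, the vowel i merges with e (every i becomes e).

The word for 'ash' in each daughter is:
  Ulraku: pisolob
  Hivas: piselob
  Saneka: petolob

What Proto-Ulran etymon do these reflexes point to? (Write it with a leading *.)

*pitalob

Position 4: Ulraku has o, Hivas has e, Saneka has o. Taking the neighbouring segments as reconstructed: Ulraku o could go back to *a or *o; Hivas e could go back to *a or *e; Saneka o could go back to *a or *o — the one source consistent with every daughter is *a.
Position 3: Ulraku has s, Hivas has s, Saneka has t. Saneka preserves t here (none of its changes turn any other segment into t), so the proto-segment is *t.
Position 2: Ulraku has i, Hivas has i, Saneka has e. Hivas preserves i here (none of its changes turn any other segment into i), so the proto-segment is *i.
Continuing position by position gives *pitalob; check it forward:
Ulraku: *pitalob > pisalob > pisolob  (by intervocalic lenition, vowel merger)
Hivas: *pitalob
  pitalob (rule 1 does not apply)
  pitalob → pitelob   [vowel merger]
  pitelob → piselob   [intervocalic lenition]
  piselob (rule 4 does not apply)
  giving Hivas piselob.
Saneka: start from *pitalob.
  rule 1: no change — pitalob
  rule 2 (vowel merger): pitalob → pitolob
  rule 3 (vowel merger): pitolob → petolob
  ⇒ Saneka petolob
Only *pitalob yields all of Ulraku pisolob, Hivas piselob, Saneka petolob.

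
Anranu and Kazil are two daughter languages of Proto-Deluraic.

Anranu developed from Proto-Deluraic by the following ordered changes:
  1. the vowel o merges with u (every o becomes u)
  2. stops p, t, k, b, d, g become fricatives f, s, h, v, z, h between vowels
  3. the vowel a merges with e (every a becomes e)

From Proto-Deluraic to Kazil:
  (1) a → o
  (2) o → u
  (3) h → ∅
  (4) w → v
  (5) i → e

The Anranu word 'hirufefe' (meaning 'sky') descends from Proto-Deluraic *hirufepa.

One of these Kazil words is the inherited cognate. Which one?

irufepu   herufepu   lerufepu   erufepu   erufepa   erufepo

Kazil: start from *hirufepa.
  rule 1 (vowel merger): hirufepa → hirufepo
  rule 2 (vowel merger): hirufepo → hirufepu
  rule 3 (h-loss): hirufepu → irufepu
  rule 4: no change — irufepu
  rule 5 (vowel merger): irufepu → erufepu
  ⇒ Kazil erufepu
Only 'erufepu' matches the regular Kazil development of *hirufepa.

erufepu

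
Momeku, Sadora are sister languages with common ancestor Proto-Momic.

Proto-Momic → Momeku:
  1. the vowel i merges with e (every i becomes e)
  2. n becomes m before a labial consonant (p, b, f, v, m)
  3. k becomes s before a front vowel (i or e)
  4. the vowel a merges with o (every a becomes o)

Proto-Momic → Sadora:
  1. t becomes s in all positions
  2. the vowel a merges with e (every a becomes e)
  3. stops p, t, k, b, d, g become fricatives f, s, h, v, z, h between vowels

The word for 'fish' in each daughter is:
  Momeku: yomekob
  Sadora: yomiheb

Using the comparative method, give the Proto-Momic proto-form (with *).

Position 5: Momeku has k, Sadora has h. Momeku preserves k here (none of its changes turn any other segment into k), so the proto-segment is *k.
Position 6: Momeku has o, Sadora has e. Taking the neighbouring segments as reconstructed: Momeku o could go back to *a or *o; Sadora e could go back to *a or *e — the one source consistent with every daughter is *a.
This points to *yomikab. Verify forward in each daughter:
Momeku: start from *yomikab.
  rule 1 (vowel merger): yomikab → yomekab
  rule 2: no change — yomekab
  rule 3: no change — yomekab
  rule 4 (vowel merger): yomekab → yomekob
  ⇒ Momeku yomekob
Sadora: *yomikab
  yomikab (rule 1 does not apply)
  yomikab → yomikeb   [vowel merger]
  yomikeb → yomiheb   [intervocalic lenition]
  giving Sadora yomiheb.
No other proto-form is consistent with every reflex, so the reconstruction is *yomikab.

*yomikab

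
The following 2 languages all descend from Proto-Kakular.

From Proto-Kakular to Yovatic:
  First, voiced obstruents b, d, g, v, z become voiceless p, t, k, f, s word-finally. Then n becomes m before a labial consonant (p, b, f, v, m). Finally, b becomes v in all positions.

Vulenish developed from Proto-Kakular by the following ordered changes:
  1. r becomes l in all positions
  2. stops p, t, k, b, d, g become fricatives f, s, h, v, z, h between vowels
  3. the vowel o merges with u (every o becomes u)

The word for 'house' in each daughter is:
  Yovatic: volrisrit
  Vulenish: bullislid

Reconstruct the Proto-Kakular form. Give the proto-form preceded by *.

Position 4: Yovatic has r, Vulenish has l. Yovatic preserves r here (none of its changes turn any other segment into r), so the proto-segment is *r.
Position 1: Yovatic has v, Vulenish has b. Vulenish preserves b here (none of its changes turn any other segment into b), so the proto-segment is *b.
This points to *bolrisrid. Verify forward in each daughter:
Yovatic: *bolrisrid > bolrisrit > volrisrit  (by final devoicing, unconditioned shift)
Vulenish: *bolrisrid > bollislid > bullislid  (by unconditioned shift, vowel merger)
*bolrisrid is the unique common source.

*bolrisrid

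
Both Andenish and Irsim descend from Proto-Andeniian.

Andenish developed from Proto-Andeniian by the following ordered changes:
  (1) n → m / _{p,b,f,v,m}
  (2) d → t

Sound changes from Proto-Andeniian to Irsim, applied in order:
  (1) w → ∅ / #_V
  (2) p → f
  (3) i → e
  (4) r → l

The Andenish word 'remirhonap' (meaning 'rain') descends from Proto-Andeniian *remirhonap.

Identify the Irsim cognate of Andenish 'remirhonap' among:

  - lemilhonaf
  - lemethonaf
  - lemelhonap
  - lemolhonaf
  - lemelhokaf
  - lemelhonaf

Irsim: *remirhonap
  remirhonap (rule 1 does not apply)
  remirhonap → remirhonaf   [unconditioned shift]
  remirhonaf → remerhonaf   [vowel merger]
  remerhonaf → lemelhonaf   [unconditioned shift]
  giving Irsim lemelhonaf.

lemelhonaf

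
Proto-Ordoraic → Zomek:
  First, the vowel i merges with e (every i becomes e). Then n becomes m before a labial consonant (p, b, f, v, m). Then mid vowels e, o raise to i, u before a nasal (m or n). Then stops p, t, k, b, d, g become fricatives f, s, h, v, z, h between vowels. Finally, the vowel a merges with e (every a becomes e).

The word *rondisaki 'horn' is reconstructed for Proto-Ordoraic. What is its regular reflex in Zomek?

rundesehe

Zomek: start from *rondisaki.
  rule 1 (vowel merger): rondisaki → rondesake
  rule 2: no change — rondesake
  rule 3 (pre-nasal raising): rondesake → rundesake
  rule 4 (intervocalic lenition): rundesake → rundesahe
  rule 5 (vowel merger): rundesahe → rundesehe
  ⇒ Zomek rundesehe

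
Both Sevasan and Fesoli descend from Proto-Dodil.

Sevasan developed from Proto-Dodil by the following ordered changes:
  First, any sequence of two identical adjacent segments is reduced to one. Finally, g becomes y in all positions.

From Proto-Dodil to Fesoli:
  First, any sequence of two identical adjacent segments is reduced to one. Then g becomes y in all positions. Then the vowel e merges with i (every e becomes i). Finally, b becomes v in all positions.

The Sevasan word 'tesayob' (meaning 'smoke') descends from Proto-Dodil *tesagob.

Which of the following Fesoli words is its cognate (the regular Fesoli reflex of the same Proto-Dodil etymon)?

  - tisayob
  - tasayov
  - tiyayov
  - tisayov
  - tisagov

tisayov

Fesoli: *tesagob
  tesagob (rule 1 does not apply)
  tesagob → tesayob   [unconditioned shift]
  tesayob → tisayob   [vowel merger]
  tisayob → tisayov   [unconditioned shift]
  giving Fesoli tisayov.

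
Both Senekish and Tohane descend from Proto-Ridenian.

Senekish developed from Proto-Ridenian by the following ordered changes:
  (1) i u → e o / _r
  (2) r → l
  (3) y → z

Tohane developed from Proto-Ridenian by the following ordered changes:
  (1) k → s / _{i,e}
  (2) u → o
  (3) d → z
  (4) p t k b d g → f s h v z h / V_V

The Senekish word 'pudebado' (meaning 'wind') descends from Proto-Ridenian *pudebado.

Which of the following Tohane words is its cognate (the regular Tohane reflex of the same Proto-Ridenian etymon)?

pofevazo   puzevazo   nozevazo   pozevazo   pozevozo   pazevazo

pozevazo

Tohane: *pudebado
  pudebado (rule 1 does not apply)
  pudebado → podebado   [vowel merger]
  podebado → pozebazo   [unconditioned shift]
  pozebazo → pozevazo   [intervocalic lenition]
  giving Tohane pozevazo.
Only 'pozevazo' matches the regular Tohane development of *pudebado.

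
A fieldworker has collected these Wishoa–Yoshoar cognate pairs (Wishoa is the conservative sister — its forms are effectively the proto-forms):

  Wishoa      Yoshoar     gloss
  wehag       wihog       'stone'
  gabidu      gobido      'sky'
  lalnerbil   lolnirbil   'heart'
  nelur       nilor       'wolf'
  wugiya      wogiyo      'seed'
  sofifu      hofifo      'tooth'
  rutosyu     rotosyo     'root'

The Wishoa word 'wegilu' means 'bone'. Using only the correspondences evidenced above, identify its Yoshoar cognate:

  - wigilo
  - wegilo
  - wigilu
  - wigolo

wigilo

wehag ~ wihog, nelur ~ nilor — Wishoa e corresponds to Yoshoar i after a consonant, before a consonant other than r, m, n, p, b, f, v.
gabidu ~ gobido, sofifu ~ hofifo — Wishoa u corresponds to Yoshoar o word-finally.
Applying these to Wishoa 'wegilu':
  wegilu → wigilu   (e→i after a consonant, before a consonant other than r, m, n, p, b, f, v)
  wigilu → wigilo   (u→o word-finally)
So the Yoshoar cognate is 'wigilo'.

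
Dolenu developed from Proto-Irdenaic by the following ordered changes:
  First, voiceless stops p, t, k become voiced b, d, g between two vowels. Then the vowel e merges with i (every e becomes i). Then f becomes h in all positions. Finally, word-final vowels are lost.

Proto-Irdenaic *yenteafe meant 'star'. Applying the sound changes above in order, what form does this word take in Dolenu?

Dolenu: *yenteafe > yintiafi > yintiahi > yintiah  (by vowel merger, unconditioned shift, apocope)

yintiah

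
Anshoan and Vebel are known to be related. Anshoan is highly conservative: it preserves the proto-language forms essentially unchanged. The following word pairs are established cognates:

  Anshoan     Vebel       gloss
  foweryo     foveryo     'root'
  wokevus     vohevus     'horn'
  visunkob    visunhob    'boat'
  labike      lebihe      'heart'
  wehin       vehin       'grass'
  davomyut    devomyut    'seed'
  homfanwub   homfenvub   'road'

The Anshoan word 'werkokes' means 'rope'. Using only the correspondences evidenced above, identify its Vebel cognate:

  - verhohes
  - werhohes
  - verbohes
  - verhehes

wehin ~ vehin — Anshoan w corresponds to Vebel v word-initially before a front vowel.
visunkob ~ visunhob — Anshoan k corresponds to Vebel h after a consonant, before a back vowel.
wokevus ~ vohevus, labike ~ lebihe — Anshoan k corresponds to Vebel h between vowels (before a front vowel).
Applying these to Anshoan 'werkokes':
  werkokes → verkokes   (w→v word-initially before a front vowel)
  verkokes → verhokes   (k→h after a consonant, before a back vowel)
  verhokes → verhohes   (k→h between vowels (before a front vowel))
So the Vebel cognate is 'verhohes'.

verhohes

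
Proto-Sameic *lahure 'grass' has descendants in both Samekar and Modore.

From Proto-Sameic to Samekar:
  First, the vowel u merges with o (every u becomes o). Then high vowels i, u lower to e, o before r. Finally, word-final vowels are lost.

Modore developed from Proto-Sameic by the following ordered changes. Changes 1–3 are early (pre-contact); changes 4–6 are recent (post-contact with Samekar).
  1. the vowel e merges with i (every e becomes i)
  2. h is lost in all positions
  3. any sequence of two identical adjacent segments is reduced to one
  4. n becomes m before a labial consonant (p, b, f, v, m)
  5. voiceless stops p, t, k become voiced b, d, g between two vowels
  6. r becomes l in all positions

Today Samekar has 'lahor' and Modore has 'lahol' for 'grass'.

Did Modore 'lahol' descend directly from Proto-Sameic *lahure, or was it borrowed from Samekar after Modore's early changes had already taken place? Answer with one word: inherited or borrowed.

If inherited, *lahure would pass through all of Modore's changes:
Modore: *lahure
  lahure → lahuri   [vowel merger]
  lahuri → lauri   [h-loss]
  lauri (rule 3 does not apply)
  lauri (rule 4 does not apply)
  lauri (rule 5 does not apply)
  lauri → lauli   [unconditioned shift]
  giving Modore lauli.
If borrowed from Samekar 'lahor' after the early changes, it would undergo only the recent ones:
  rule 4 (nasal place assimilation): no change (lahor)
  rule 5 (intervocalic voicing): no change (lahor)
  rule 6 (unconditioned shift): lahor → lahol
  ⇒ as a loan: lahol
Modore 'lahol' matches the loan outcome 'lahol', not the inherited 'lauli' — it skipped the early Modore changes, so it was borrowed from Samekar.

borrowed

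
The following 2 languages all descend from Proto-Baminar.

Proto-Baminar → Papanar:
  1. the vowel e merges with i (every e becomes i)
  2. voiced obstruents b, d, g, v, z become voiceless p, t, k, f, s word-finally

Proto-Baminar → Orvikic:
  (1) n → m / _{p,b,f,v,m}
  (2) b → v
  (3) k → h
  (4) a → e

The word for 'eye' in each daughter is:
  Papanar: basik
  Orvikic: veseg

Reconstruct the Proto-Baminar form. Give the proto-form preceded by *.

*baseg

Position 1: Papanar has b, Orvikic has v. Papanar preserves b here (none of its changes turn any other segment into b), so the proto-segment is *b.
Position 5: Papanar has k, Orvikic has g. Orvikic preserves g here (none of its changes turn any other segment into g), so the proto-segment is *g.
Position 4: Papanar has i, Orvikic has e. Taking the neighbouring segments as reconstructed: Papanar i could go back to *e or *i; Orvikic e could go back to *a or *e — the one source consistent with every daughter is *e.
Verify the candidate proto-form against each daughter:
Papanar: *baseg
  baseg → basig   [vowel merger]
  basig → basik   [final devoicing]
  giving Papanar basik.
Orvikic: start from *baseg.
  rule 1: no change — baseg
  rule 2 (unconditioned shift): baseg → vaseg
  rule 3: no change — vaseg
  rule 4 (vowel merger): vaseg → veseg
  ⇒ Orvikic veseg
No other proto-form is consistent with every reflex, so the reconstruction is *baseg.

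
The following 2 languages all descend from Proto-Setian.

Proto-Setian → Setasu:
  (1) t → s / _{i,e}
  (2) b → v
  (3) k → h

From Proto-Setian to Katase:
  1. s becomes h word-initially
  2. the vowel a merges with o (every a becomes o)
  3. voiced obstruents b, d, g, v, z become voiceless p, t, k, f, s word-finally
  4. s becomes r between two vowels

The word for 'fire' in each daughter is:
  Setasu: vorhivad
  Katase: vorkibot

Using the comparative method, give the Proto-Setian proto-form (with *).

*vorkibad

Position 6: Setasu has v, Katase has b. Katase preserves b here (none of its changes turn any other segment into b), so the proto-segment is *b.
Position 4: Setasu has h, Katase has k. Taking the neighbouring segments as reconstructed: Setasu h could go back to *k or *h; Katase k can only go back to *k — the one source consistent with every daughter is *k.
Verify the candidate proto-form against each daughter:
Setasu: start from *vorkibad.
  rule 1: no change — vorkibad
  rule 2 (unconditioned shift): vorkibad → vorkivad
  rule 3 (unconditioned shift): vorkivad → vorhivad
  ⇒ Setasu vorhivad
Katase: *vorkibad
  vorkibad (rule 1 does not apply)
  vorkibad → vorkibod   [vowel merger]
  vorkibod → vorkibot   [final devoicing]
  vorkibot (rule 4 does not apply)
  giving Katase vorkibot.
Only *vorkibad yields all of Setasu vorhivad, Katase vorkibot.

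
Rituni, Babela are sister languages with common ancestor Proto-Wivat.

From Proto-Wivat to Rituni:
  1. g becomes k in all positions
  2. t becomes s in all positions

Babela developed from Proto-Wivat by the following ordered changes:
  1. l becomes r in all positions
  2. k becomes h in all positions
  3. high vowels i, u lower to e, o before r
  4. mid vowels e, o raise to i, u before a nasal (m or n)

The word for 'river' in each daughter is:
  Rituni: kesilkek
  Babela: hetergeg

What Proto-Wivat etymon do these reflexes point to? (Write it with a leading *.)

Position 8: Rituni has k, Babela has g. Babela preserves g here (none of its changes turn any other segment into g), so the proto-segment is *g.
Position 5: Rituni has l, Babela has r. Rituni preserves l here (none of its changes turn any other segment into l), so the proto-segment is *l.
Position 6: Rituni has k, Babela has g. Babela preserves g here (none of its changes turn any other segment into g), so the proto-segment is *g.
Continuing position by position gives *ketilgeg; check it forward:
Rituni: *ketilgeg > ketilkek > kesilkek  (by unconditioned shift, unconditioned shift)
Babela: *ketilgeg
  ketilgeg → ketirgeg   [unconditioned shift]
  ketirgeg → hetirgeg   [unconditioned shift]
  hetirgeg → hetergeg   [pre-rhotic lowering]
  hetergeg (rule 4 does not apply)
  giving Babela hetergeg.
Only *ketilgeg yields all of Rituni kesilkek, Babela hetergeg.

*ketilgeg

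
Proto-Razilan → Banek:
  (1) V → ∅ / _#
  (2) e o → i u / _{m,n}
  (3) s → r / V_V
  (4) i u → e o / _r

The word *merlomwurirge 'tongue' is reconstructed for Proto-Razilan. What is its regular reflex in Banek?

merlumworerg

Banek: start from *merlomwurirge.
  rule 1 (apocope): merlomwurirge → merlomwurirg
  rule 2 (pre-nasal raising): merlomwurirg → merlumwurirg
  rule 3: no change — merlumwurirg
  rule 4 (pre-rhotic lowering): merlumwurirg → merlumworerg
  ⇒ Banek merlumworerg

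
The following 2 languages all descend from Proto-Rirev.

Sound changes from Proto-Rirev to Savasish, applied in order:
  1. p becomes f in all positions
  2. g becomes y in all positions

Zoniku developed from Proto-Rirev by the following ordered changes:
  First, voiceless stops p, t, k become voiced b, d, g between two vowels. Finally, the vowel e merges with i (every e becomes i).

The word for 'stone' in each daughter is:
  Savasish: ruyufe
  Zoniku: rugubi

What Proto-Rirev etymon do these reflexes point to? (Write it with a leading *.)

*rugupe

Position 5: Savasish has f, Zoniku has b. Taking the neighbouring segments as reconstructed: Savasish f could go back to *p or *f; Zoniku b could go back to *p or *b — the one source consistent with every daughter is *p.
Position 3: Savasish has y, Zoniku has g. Taking the neighbouring segments as reconstructed: Savasish y could go back to *g or *y; Zoniku g could go back to *k or *g — the one source consistent with every daughter is *g.
Verify the candidate proto-form against each daughter:
Savasish: *rugupe
  rugupe → rugufe   [unconditioned shift]
  rugufe → ruyufe   [unconditioned shift]
  giving Savasish ruyufe.
Zoniku: *rugupe
  rugupe → rugube   [intervocalic voicing]
  rugube → rugubi   [vowel merger]
  giving Zoniku rugubi.
*rugupe is the unique common source.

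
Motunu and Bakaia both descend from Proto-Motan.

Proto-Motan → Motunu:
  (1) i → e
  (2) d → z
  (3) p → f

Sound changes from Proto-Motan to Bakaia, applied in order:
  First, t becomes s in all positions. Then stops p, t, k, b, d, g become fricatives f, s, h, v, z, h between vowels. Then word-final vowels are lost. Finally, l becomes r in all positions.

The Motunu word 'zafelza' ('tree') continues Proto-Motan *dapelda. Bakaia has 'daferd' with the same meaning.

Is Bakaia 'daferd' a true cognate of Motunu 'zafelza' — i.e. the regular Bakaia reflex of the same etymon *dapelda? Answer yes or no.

Derive the expected Bakaia reflex of *dapelda:
Bakaia: *dapelda > dafelda > dafeld > daferd  (by intervocalic lenition, apocope, unconditioned shift)
Bakaia 'daferd' matches the regular reflex exactly, so the pair is cognate.

yes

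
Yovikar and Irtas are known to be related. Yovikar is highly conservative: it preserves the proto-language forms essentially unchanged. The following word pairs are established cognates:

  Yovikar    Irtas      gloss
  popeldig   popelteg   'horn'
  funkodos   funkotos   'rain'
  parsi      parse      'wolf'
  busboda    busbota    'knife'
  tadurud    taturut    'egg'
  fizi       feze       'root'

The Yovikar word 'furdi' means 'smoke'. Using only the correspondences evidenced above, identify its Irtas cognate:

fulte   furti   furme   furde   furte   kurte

popeldig ~ popelteg — Yovikar d corresponds to Irtas t after a consonant, before a front vowel.
parsi ~ parse, fizi ~ feze — Yovikar i corresponds to Irtas e word-finally.
Applying these to Yovikar 'furdi':
  furdi → furti   (d→t after a consonant, before a front vowel)
  furti → furte   (i→e word-finally)
So the Irtas cognate is 'furte'.

furte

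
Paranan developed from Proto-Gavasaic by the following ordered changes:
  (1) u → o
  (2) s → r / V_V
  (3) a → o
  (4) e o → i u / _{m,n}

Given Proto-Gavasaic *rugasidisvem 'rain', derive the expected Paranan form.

Paranan: *rugasidisvem > rogasidisvem > rogaridisvem > rogoridisvem > rogoridisvim  (by vowel merger, rhotacism, vowel merger, pre-nasal raising)

rogoridisvim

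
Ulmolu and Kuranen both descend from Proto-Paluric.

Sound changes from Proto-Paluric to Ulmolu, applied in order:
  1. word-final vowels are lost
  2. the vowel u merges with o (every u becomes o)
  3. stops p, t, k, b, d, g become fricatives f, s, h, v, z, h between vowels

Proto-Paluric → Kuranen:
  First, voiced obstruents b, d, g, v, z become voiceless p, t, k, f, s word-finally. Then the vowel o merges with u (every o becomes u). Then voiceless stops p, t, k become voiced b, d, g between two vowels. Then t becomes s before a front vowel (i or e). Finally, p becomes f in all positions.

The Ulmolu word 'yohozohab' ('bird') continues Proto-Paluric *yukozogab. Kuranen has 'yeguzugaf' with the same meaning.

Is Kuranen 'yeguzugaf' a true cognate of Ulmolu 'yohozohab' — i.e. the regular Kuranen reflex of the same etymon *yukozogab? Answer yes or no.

Derive the expected Kuranen reflex of *yukozogab:
Kuranen: *yukozogab > yukozogap > yukuzugap > yuguzugap > yuguzugaf  (by final devoicing, vowel merger, intervocalic voicing, unconditioned shift)
The regular Kuranen reflex would be 'yuguzugaf', but the attested form is 'yeguzugaf'. The correspondence is irregular, so they are not cognates (the Kuranen form has a different source).

no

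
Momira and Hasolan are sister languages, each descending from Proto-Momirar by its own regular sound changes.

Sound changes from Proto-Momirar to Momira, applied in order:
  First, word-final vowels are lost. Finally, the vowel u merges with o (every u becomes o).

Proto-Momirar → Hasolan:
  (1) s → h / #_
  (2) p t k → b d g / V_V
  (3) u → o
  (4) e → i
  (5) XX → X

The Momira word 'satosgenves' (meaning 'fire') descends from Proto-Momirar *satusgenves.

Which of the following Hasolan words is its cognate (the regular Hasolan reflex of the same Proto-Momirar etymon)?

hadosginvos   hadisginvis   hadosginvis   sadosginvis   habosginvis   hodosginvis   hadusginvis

Hasolan: *satusgenves
  satusgenves → hatusgenves   [debuccalisation]
  hatusgenves → hadusgenves   [intervocalic voicing]
  hadusgenves → hadosgenves   [vowel merger]
  hadosgenves → hadosginvis   [vowel merger]
  hadosginvis (rule 5 does not apply)
  giving Hasolan hadosginvis.
Among the options, 'hadosginvis' alone shows every Hasolan change applied in order.

hadosginvis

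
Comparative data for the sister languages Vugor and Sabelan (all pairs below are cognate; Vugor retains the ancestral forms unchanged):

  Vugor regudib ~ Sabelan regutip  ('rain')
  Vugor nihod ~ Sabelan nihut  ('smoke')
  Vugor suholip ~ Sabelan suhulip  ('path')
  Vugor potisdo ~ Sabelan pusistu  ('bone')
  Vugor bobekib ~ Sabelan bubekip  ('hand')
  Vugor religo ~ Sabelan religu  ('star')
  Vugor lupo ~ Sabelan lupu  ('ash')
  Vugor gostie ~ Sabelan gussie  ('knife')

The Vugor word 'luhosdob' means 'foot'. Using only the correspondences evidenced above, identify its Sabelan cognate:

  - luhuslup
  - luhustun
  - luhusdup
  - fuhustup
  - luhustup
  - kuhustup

luhustup

nihod ~ nihut, suholip ~ suhulip — Vugor o corresponds to Sabelan u after a consonant, before a consonant other than r, m, n, p, b, f, v.
potisdo ~ pusistu — Vugor d corresponds to Sabelan t after a consonant, before a back vowel.
bobekib ~ bubekip — Vugor o corresponds to Sabelan u after a consonant, before a labial obstruent.
regudib ~ regutip, bobekib ~ bubekip — Vugor b corresponds to Sabelan p word-finally.
Applying these to Vugor 'luhosdob':
  luhosdob → luhusdob   (o→u after a consonant, before a consonant other than r, m, n, p, b, f, v)
  luhusdob → luhustob   (d→t after a consonant, before a back vowel)
  luhustob → luhustub   (o→u after a consonant, before a labial obstruent)
  luhustub → luhustup   (b→p word-finally)
So the Sabelan cognate is 'luhustup'.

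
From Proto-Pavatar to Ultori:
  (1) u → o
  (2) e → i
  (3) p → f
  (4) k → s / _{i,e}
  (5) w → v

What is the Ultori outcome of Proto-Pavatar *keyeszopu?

siyiszofo

Ultori: *keyeszopu
  keyeszopu → keyeszopo   [vowel merger]
  keyeszopo → kiyiszopo   [vowel merger]
  kiyiszopo → kiyiszofo   [unconditioned shift]
  kiyiszofo → siyiszofo   [palatalisation]
  siyiszofo (rule 5 does not apply)
  giving Ultori siyiszofo.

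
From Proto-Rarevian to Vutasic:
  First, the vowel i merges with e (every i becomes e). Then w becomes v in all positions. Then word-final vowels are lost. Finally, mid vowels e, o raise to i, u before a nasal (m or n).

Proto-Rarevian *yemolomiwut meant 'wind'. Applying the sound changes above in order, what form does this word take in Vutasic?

Vutasic: start from *yemolomiwut.
  rule 1 (vowel merger): yemolomiwut → yemolomewut
  rule 2 (unconditioned shift): yemolomewut → yemolomevut
  rule 3: no change — yemolomevut
  rule 4 (pre-nasal raising): yemolomevut → yimolumevut
  ⇒ Vutasic yimolumevut

yimolumevut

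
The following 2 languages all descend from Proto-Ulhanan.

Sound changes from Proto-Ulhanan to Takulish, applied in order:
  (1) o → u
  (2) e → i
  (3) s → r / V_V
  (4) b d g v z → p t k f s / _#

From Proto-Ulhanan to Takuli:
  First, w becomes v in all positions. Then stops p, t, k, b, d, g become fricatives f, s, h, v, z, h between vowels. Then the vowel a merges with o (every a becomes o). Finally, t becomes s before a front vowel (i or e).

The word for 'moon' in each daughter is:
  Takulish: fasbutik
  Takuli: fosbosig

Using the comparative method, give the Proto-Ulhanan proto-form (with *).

*fasbotig

Position 5: Takulish has u, Takuli has o. Taking the neighbouring segments as reconstructed: Takulish u could go back to *o or *u; Takuli o could go back to *a or *o — the one source consistent with every daughter is *o.
Position 2: Takulish has a, Takuli has o. Takulish preserves a here (none of its changes turn any other segment into a), so the proto-segment is *a.
Position 8: Takulish has k, Takuli has g. Takuli preserves g here (none of its changes turn any other segment into g), so the proto-segment is *g.
Continuing position by position gives *fasbotig; check it forward:
Takulish: *fasbotig > fasbutig > fasbutik  (by vowel merger, final devoicing)
Takuli: *fasbotig > fasbosig > fosbosig  (by intervocalic lenition, vowel merger)
Only *fasbotig yields all of Takulish fasbutik, Takuli fosbosig.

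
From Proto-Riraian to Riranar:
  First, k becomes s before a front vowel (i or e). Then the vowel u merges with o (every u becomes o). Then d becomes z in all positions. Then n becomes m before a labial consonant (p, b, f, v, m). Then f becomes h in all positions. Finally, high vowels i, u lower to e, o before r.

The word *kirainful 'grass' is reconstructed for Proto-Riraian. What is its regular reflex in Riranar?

seraimhol

Riranar: start from *kirainful.
  rule 1 (palatalisation): kirainful → sirainful
  rule 2 (vowel merger): sirainful → sirainfol
  rule 3: no change — sirainfol
  rule 4 (nasal place assimilation): sirainfol → siraimfol
  rule 5 (unconditioned shift): siraimfol → siraimhol
  rule 6 (pre-rhotic lowering): siraimhol → seraimhol
  ⇒ Riranar seraimhol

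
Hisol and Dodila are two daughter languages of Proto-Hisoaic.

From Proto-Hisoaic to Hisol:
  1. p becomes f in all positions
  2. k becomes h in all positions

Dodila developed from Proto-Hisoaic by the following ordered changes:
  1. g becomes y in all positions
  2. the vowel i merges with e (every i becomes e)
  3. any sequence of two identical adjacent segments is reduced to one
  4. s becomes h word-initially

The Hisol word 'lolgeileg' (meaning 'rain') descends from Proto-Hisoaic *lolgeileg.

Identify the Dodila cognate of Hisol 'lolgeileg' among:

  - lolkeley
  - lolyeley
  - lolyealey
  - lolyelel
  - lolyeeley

Dodila: *lolgeileg
  lolgeileg → lolyeiley   [unconditioned shift]
  lolyeiley → lolyeeley   [vowel merger]
  lolyeeley → lolyeley   [degemination]
  lolyeley (rule 4 does not apply)
  giving Dodila lolyeley.
Only 'lolyeley' matches the regular Dodila development of *lolgeileg.

lolyeley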